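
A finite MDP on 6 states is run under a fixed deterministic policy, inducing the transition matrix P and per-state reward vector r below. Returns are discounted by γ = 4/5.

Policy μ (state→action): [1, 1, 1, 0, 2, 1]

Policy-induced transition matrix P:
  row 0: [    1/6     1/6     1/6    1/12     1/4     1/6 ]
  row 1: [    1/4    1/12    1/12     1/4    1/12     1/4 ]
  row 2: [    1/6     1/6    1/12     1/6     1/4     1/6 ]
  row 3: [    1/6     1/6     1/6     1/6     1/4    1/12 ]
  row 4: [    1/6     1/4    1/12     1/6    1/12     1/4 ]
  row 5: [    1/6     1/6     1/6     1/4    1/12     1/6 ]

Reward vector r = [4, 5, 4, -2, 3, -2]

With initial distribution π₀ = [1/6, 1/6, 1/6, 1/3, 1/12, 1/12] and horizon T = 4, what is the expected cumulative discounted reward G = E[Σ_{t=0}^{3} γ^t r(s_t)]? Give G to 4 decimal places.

G = 5.2781

t=0: π = [0.1667, 0.1667, 0.1667, 0.3333, 0.0833, 0.0833], E[r] = 1.5833, γ^t·E[r] = 1.583333, running G = 1.583333
t=1: π = [0.1806, 0.1597, 0.1319, 0.1736, 0.1944, 0.1597], E[r] = 1.9653, γ^t·E[r] = 1.572222, running G = 3.155556
t=2: π = [0.1800, 0.1696, 0.1262, 0.1782, 0.1644, 0.1817], E[r] = 1.8455, γ^t·E[r] = 1.181111, running G = 4.336667
t=3: π = [0.1808, 0.1662, 0.1283, 0.1809, 0.1641, 0.1796], E[r] = 1.8387, γ^t·E[r] = 0.941407, running G = 5.278074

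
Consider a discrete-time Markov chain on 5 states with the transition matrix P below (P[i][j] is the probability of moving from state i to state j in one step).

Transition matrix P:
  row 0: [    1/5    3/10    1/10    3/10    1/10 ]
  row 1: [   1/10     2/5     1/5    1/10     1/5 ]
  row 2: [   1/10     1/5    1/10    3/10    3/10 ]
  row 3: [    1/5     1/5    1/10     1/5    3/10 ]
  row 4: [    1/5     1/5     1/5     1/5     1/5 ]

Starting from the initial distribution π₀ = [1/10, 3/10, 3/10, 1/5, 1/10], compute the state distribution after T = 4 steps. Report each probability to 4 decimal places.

π = [0.1582, 0.2697, 0.1489, 0.2038, 0.2195]

t=0: π = [0.1000, 0.3000, 0.3000, 0.2000, 0.1000]
t=1: π = [0.1400, 0.2700, 0.1400, 0.2100, 0.2400]
t=2: π = [0.1590, 0.2680, 0.1510, 0.2010, 0.2210]
t=3: π = [0.1581, 0.2695, 0.1489, 0.2042, 0.2193]
t=4: π = [0.1582, 0.2697, 0.1489, 0.2038, 0.2195]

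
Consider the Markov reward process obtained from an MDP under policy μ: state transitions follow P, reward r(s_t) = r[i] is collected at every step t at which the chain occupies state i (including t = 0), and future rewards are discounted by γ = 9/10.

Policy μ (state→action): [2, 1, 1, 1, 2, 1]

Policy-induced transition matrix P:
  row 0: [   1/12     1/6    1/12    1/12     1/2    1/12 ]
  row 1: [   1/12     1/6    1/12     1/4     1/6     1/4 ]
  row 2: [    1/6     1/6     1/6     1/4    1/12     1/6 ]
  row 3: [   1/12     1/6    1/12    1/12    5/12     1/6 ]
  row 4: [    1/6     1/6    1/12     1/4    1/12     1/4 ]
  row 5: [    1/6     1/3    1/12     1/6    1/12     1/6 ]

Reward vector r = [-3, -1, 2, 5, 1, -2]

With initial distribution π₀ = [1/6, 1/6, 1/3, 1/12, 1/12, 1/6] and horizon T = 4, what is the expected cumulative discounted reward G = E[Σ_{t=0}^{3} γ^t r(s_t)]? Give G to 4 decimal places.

t=0: π = [0.1667, 0.1667, 0.3333, 0.0833, 0.0833, 0.1667], E[r] = 0.1667, γ^t·E[r] = 0.166667, running G = 0.166667
t=1: π = [0.1319, 0.1944, 0.1111, 0.1944, 0.1944, 0.1736], E[r] = 0.4514, γ^t·E[r] = 0.406250, running G = 0.572917
t=2: π = [0.1233, 0.1956, 0.0926, 0.1811, 0.2193, 0.1881], E[r] = 0.3686, γ^t·E[r] = 0.298594, running G = 0.871510
t=3: π = [0.1250, 0.1980, 0.0910, 0.1836, 0.2114, 0.1910], E[r] = 0.3565, γ^t·E[r] = 0.259875, running G = 1.131385

G = 1.1314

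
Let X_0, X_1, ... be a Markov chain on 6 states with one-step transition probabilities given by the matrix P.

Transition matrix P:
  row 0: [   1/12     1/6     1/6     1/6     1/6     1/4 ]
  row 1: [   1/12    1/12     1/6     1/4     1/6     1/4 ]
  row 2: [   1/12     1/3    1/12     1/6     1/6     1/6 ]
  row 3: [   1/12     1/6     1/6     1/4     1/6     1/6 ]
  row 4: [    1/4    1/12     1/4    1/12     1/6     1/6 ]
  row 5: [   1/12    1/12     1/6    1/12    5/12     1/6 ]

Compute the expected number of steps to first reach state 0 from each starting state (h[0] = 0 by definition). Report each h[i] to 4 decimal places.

First-step conditioning: h[0] = 0; for i ≠ 0, h[i] = 1 + Σ_k P[i][k]·h[k].
  h[1] = 1 + 1/12·h[1] + 1/6·h[2] + 1/4·h[3] + 1/6·h[4] + 1/4·h[5]
  h[2] = 1 + 1/3·h[1] + 1/12·h[2] + 1/6·h[3] + 1/6·h[4] + 1/6·h[5]
  h[3] = 1 + 1/6·h[1] + 1/6·h[2] + 1/4·h[3] + 1/6·h[4] + 1/6·h[5]
  h[4] = 1 + 1/12·h[1] + 1/4·h[2] + 1/12·h[3] + 1/6·h[4] + 1/6·h[5]
  h[5] = 1 + 1/12·h[1] + 1/6·h[2] + 1/12·h[3] + 5/12·h[4] + 1/6·h[5]
Solving the 5×5 linear system over states ≠ 0 gives exactly h = [0, 293364/34897, 294156/34897, 294300/34897, 245316/34897, 282132/34897] (h[0] = 0 is the target).

h = [0.0000, 8.4066, 8.4293, 8.4334, 7.0297, 8.0847]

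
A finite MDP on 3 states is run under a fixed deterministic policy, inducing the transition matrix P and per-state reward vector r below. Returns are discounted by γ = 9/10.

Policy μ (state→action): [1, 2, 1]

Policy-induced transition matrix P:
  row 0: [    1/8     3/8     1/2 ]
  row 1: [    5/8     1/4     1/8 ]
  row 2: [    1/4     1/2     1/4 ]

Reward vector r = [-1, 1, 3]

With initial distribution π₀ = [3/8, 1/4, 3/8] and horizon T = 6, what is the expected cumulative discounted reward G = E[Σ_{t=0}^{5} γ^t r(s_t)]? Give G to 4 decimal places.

t=0: π = [0.3750, 0.2500, 0.3750], E[r] = 1.0000, γ^t·E[r] = 1.000000, running G = 1.000000
t=1: π = [0.2969, 0.3906, 0.3125], E[r] = 1.0313, γ^t·E[r] = 0.928125, running G = 1.928125
t=2: π = [0.3594, 0.3652, 0.2754], E[r] = 0.8320, γ^t·E[r] = 0.673945, running G = 2.602070
t=3: π = [0.3420, 0.3638, 0.2942], E[r] = 0.9043, γ^t·E[r] = 0.659232, running G = 3.261303
t=4: π = [0.3437, 0.3663, 0.2900], E[r] = 0.8928, γ^t·E[r] = 0.585741, running G = 3.847043
t=5: π = [0.3444, 0.3655, 0.2901], E[r] = 0.8914, γ^t·E[r] = 0.526387, running G = 4.373431

G = 4.3734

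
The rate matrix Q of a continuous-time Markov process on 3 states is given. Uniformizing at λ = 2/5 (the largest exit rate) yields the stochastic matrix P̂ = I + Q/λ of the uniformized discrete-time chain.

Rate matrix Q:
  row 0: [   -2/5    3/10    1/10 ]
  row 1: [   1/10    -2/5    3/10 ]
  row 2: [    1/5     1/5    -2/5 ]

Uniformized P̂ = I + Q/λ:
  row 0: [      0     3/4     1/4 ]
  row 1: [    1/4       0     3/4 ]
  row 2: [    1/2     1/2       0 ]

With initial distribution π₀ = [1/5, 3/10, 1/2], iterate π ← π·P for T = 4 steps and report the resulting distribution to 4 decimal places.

π = [0.2648, 0.3871, 0.3480]

t=0: π = [0.2000, 0.3000, 0.5000]
t=1: π = [0.3250, 0.4000, 0.2750]
t=2: π = [0.2375, 0.3813, 0.3813]
t=3: π = [0.2859, 0.3688, 0.3453]
t=4: π = [0.2648, 0.3871, 0.3480]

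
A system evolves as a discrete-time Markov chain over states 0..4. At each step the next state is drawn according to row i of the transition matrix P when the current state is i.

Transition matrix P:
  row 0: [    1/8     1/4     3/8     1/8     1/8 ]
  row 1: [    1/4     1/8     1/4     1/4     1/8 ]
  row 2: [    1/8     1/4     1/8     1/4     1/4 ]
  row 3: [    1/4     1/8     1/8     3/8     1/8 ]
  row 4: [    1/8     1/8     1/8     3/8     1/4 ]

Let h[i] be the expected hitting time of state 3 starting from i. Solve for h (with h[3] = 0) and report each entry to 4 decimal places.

h = [4.4391, 4.0069, 3.8902, 0.0000, 3.3894]

First-step conditioning: h[3] = 0; for i ≠ 3, h[i] = 1 + Σ_k P[i][k]·h[k].
  h[0] = 1 + 1/8·h[0] + 1/4·h[1] + 3/8·h[2] + 1/8·h[4]
  h[1] = 1 + 1/4·h[0] + 1/8·h[1] + 1/4·h[2] + 1/8·h[4]
  h[2] = 1 + 1/8·h[0] + 1/4·h[1] + 1/8·h[2] + 1/4·h[4]
  h[4] = 1 + 1/8·h[0] + 1/8·h[1] + 1/8·h[2] + 1/4·h[4]
Solving the 4×4 linear system over states ≠ 3 gives exactly h = [2588/583, 2336/583, 2268/583, 0, 1976/583] (h[3] = 0 is the target).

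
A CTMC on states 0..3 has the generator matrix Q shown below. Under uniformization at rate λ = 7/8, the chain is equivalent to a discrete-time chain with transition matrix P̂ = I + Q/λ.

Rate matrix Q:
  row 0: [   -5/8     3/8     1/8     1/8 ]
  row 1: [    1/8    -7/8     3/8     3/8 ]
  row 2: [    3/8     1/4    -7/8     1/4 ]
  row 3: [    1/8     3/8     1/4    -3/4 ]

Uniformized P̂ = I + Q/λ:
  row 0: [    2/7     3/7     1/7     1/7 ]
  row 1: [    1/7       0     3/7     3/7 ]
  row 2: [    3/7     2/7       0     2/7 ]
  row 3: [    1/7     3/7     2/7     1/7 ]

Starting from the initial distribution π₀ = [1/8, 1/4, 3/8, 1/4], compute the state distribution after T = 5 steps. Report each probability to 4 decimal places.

t=0: π = [0.1250, 0.2500, 0.3750, 0.2500]
t=1: π = [0.2679, 0.2679, 0.1964, 0.2679]
t=2: π = [0.2372, 0.2857, 0.2296, 0.2474]
t=3: π = [0.2423, 0.2733, 0.2270, 0.2573]
t=4: π = [0.2423, 0.2790, 0.2253, 0.2534]
t=5: π = [0.2418, 0.2768, 0.2266, 0.2548]

π = [0.2418, 0.2768, 0.2266, 0.2548]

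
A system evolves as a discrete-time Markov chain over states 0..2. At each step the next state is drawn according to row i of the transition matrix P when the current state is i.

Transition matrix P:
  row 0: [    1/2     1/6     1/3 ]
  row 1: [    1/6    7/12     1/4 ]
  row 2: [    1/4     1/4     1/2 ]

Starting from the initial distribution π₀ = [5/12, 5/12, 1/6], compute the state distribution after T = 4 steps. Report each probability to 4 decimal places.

t=0: π = [0.4167, 0.4167, 0.1667]
t=1: π = [0.3194, 0.3542, 0.3264]
t=2: π = [0.3003, 0.3414, 0.3582]
t=3: π = [0.2966, 0.3388, 0.3646]
t=4: π = [0.2959, 0.3382, 0.3659]

π = [0.2959, 0.3382, 0.3659]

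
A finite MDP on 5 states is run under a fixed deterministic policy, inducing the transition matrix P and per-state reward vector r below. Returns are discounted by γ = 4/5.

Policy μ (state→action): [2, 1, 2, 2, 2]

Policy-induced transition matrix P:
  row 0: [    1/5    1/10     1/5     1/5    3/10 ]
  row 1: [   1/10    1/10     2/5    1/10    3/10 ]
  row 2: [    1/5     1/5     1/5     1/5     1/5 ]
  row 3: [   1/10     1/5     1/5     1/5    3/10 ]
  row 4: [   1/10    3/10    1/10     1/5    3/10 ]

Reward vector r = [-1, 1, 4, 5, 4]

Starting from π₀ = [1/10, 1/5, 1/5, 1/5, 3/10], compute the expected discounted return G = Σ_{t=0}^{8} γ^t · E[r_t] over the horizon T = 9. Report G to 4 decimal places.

G = 12.8368

t=0: π = [0.1000, 0.2000, 0.2000, 0.2000, 0.3000], E[r] = 3.1000, γ^t·E[r] = 3.100000, running G = 3.100000
t=1: π = [0.1300, 0.2000, 0.2100, 0.1800, 0.2800], E[r] = 2.9300, γ^t·E[r] = 2.344000, running G = 5.444000
t=2: π = [0.1340, 0.1950, 0.2120, 0.1800, 0.2790], E[r] = 2.9250, γ^t·E[r] = 1.872000, running G = 7.316000
t=3: π = [0.1346, 0.1950, 0.2111, 0.1805, 0.2788], E[r] = 2.9225, γ^t·E[r] = 1.496320, running G = 8.812320
t=4: π = [0.1346, 0.1949, 0.2111, 0.1805, 0.2789], E[r] = 2.9229, γ^t·E[r] = 1.197216, running G = 10.009536
t=5: π = [0.1346, 0.1949, 0.2111, 0.1805, 0.2789], E[r] = 2.9228, γ^t·E[r] = 0.957757, running G = 10.967293
t=6: π = [0.1346, 0.1949, 0.2111, 0.1805, 0.2789], E[r] = 2.9229, γ^t·E[r] = 0.766210, running G = 11.733503
t=7: π = [0.1346, 0.1949, 0.2111, 0.1805, 0.2789], E[r] = 2.9229, γ^t·E[r] = 0.612968, running G = 12.346471
t=8: π = [0.1346, 0.1949, 0.2111, 0.1805, 0.2789], E[r] = 2.9229, γ^t·E[r] = 0.490374, running G = 12.836845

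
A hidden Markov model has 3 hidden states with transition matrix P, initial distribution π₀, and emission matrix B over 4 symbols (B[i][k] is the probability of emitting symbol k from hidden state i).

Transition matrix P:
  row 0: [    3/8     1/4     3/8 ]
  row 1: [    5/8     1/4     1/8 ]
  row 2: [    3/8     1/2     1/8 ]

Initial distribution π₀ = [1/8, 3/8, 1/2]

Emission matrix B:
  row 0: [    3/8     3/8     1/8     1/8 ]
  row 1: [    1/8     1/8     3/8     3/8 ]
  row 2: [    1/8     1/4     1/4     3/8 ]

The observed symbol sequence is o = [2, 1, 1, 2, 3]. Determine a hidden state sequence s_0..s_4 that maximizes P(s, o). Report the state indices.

t=0: δ = [1.562e-02, 1.406e-01, 1.250e-01]  (obs o_0=2)
t=1: δ = [3.296e-02, 7.812e-03, 4.395e-03]  ψ = [1, 2, 1]  (obs o_1=1)
t=2: δ = [4.635e-03, 1.030e-03, 3.090e-03]  ψ = [0, 0, 0]  (obs o_2=1)
t=3: δ = [2.173e-04, 5.794e-04, 4.345e-04]  ψ = [0, 2, 0]  (obs o_3=2)
t=4: δ = [4.526e-05, 8.147e-05, 3.055e-05]  ψ = [1, 2, 0]  (obs o_4=3)
backtrack: best end state = 1; path = [1, 0, 0, 2, 1]

path = [1, 0, 0, 2, 1]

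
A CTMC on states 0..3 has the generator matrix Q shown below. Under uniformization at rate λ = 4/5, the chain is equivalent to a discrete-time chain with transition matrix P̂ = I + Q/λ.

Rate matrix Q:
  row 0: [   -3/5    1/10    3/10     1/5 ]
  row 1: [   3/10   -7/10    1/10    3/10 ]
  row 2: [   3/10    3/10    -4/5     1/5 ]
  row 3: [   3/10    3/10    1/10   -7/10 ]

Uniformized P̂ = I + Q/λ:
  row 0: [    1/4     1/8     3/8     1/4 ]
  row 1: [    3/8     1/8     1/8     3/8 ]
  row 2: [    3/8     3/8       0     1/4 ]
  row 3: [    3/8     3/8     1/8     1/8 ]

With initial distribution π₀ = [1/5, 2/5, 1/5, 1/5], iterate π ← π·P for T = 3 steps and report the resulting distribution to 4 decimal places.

π = [0.3336, 0.2344, 0.1836, 0.2484]

t=0: π = [0.2000, 0.4000, 0.2000, 0.2000]
t=1: π = [0.3500, 0.2250, 0.1500, 0.2750]
t=2: π = [0.3313, 0.2313, 0.1938, 0.2438]
t=3: π = [0.3336, 0.2344, 0.1836, 0.2484]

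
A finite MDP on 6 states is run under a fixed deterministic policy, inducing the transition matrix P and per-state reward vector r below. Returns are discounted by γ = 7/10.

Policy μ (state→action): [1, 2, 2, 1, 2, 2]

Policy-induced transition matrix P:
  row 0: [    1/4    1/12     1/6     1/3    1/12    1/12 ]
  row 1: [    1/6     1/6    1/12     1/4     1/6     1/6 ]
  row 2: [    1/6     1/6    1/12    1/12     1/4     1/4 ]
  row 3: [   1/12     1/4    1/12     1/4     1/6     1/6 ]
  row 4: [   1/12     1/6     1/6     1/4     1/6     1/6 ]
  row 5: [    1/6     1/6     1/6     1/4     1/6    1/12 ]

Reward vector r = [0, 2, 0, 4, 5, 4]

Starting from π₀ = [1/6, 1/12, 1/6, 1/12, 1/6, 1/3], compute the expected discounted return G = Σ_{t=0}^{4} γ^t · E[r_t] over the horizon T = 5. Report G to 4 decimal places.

G = 7.4707

t=0: π = [0.1667, 0.0833, 0.1667, 0.0833, 0.1667, 0.3333], E[r] = 2.6667, γ^t·E[r] = 2.666667, running G = 2.666667
t=1: π = [0.1597, 0.1597, 0.1389, 0.2361, 0.1667, 0.1389], E[r] = 2.6528, γ^t·E[r] = 1.856944, running G = 4.523611
t=2: π = [0.1464, 0.1730, 0.1221, 0.2402, 0.1649, 0.1534], E[r] = 2.7448, γ^t·E[r] = 1.344948, running G = 5.868559
t=3: π = [0.1451, 0.1745, 0.1221, 0.2418, 0.1646, 0.1519], E[r] = 2.7470, γ^t·E[r] = 0.942224, running G = 6.810783
t=4: π = [0.1449, 0.1747, 0.1218, 0.2417, 0.1647, 0.1521], E[r] = 2.7485, γ^t·E[r] = 0.659926, running G = 7.470709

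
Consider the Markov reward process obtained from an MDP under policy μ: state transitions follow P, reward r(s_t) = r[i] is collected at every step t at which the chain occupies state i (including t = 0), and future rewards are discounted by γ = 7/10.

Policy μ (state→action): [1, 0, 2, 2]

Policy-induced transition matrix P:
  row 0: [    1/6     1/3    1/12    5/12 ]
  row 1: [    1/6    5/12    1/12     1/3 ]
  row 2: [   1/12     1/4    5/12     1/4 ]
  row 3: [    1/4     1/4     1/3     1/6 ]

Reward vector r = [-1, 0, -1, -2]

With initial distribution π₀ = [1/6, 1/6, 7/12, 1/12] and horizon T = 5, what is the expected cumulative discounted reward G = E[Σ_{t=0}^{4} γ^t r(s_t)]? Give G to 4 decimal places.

G = -2.6461

t=0: π = [0.1667, 0.1667, 0.5833, 0.0833], E[r] = -0.9167, γ^t·E[r] = -0.916667, running G = -0.916667
t=1: π = [0.1250, 0.2917, 0.2986, 0.2847], E[r] = -0.9931, γ^t·E[r] = -0.695139, running G = -1.611806
t=2: π = [0.1655, 0.3090, 0.2541, 0.2714], E[r] = -0.9624, γ^t·E[r] = -0.471568, running G = -2.083374
t=3: π = [0.1681, 0.3153, 0.2359, 0.2807], E[r] = -0.9654, γ^t·E[r] = -0.331140, running G = -2.414514
t=4: π = [0.1704, 0.3166, 0.2321, 0.2809], E[r] = -0.9643, γ^t·E[r] = -0.231538, running G = -2.646052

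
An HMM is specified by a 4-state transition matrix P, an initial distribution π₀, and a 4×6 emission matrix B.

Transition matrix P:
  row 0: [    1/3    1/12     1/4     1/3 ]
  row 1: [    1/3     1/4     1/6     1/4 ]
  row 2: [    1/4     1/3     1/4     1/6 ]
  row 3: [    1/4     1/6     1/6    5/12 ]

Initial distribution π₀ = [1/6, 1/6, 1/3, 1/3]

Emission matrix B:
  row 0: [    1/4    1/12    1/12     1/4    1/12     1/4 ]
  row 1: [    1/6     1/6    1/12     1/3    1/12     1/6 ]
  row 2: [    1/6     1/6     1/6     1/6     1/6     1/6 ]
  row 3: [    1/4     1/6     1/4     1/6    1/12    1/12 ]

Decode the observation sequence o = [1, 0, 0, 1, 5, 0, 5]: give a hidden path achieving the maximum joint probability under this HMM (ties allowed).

path = [3, 3, 3, 3, 0, 0, 0]

t=0: δ = [1.389e-02, 2.778e-02, 5.556e-02, 5.556e-02]  (obs o_0=1)
t=1: δ = [3.472e-03, 3.086e-03, 2.315e-03, 5.787e-03]  ψ = [2, 2, 2, 3]  (obs o_1=0)
t=2: δ = [3.617e-04, 1.608e-04, 1.608e-04, 6.028e-04]  ψ = [3, 3, 3, 3]  (obs o_2=0)
t=3: δ = [1.256e-05, 1.674e-05, 1.674e-05, 4.186e-05]  ψ = [3, 3, 3, 3]  (obs o_3=1)
t=4: δ = [2.616e-06, 1.163e-06, 1.163e-06, 1.454e-06]  ψ = [3, 3, 3, 3]  (obs o_4=5)
t=5: δ = [2.180e-07, 6.460e-08, 1.090e-07, 2.180e-07]  ψ = [0, 2, 0, 0]  (obs o_5=0)
t=6: δ = [1.817e-08, 6.056e-09, 9.085e-09, 7.571e-09]  ψ = [0, 2, 0, 3]  (obs o_6=5)
backtrack: best end state = 0; path = [3, 3, 3, 3, 0, 0, 0]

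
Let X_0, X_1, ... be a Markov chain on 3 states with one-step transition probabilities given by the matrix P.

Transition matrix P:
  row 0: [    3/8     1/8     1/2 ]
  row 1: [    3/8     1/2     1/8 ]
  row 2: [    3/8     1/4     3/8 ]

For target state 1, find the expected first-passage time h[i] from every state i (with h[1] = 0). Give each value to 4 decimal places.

h = [5.5385, 0.0000, 4.9231]

First-step conditioning: h[1] = 0; for i ≠ 1, h[i] = 1 + Σ_k P[i][k]·h[k].
  h[0] = 1 + 3/8·h[0] + 1/2·h[2]
  h[2] = 1 + 3/8·h[0] + 3/8·h[2]
Solving the 2×2 linear system over states ≠ 1 gives exactly h = [72/13, 0, 64/13] (h[1] = 0 is the target).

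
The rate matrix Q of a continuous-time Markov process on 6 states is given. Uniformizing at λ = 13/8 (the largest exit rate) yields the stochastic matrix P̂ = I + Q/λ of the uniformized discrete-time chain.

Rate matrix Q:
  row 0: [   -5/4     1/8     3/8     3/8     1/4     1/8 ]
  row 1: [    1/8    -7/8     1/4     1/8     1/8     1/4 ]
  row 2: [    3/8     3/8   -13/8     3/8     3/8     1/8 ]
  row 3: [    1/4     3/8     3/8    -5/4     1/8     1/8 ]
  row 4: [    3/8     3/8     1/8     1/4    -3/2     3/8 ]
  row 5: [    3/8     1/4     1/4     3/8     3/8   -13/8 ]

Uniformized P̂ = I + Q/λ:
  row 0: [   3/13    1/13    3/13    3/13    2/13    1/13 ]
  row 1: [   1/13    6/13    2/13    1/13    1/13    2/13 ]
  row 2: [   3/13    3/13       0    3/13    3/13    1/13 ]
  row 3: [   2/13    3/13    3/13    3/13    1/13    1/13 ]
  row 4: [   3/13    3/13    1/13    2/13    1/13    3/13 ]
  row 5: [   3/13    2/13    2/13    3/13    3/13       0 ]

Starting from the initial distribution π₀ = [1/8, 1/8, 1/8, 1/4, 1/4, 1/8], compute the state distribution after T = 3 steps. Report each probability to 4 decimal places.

t=0: π = [0.1250, 0.1250, 0.1250, 0.2500, 0.2500, 0.1250]
t=1: π = [0.1923, 0.2308, 0.1442, 0.1923, 0.1250, 0.1154]
t=2: π = [0.1805, 0.2456, 0.1516, 0.1857, 0.1317, 0.1050]
t=3: π = [0.1787, 0.2516, 0.1486, 0.1829, 0.1303, 0.1080]

π = [0.1787, 0.2516, 0.1486, 0.1829, 0.1303, 0.1080]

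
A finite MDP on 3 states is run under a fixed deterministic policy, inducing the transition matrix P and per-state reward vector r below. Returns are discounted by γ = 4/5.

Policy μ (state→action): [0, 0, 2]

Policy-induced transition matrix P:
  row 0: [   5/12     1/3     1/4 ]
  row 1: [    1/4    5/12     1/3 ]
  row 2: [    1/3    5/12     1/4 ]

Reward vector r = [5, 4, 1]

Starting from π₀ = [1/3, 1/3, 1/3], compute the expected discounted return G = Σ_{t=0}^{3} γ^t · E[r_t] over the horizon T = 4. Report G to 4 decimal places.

G = 10.1438

t=0: π = [0.3333, 0.3333, 0.3333], E[r] = 3.3333, γ^t·E[r] = 3.333333, running G = 3.333333
t=1: π = [0.3333, 0.3889, 0.2778], E[r] = 3.5000, γ^t·E[r] = 2.800000, running G = 6.133333
t=2: π = [0.3287, 0.3889, 0.2824], E[r] = 3.4815, γ^t·E[r] = 2.228148, running G = 8.361481
t=3: π = [0.3283, 0.3893, 0.2824], E[r] = 3.4811, γ^t·E[r] = 1.782321, running G = 10.143802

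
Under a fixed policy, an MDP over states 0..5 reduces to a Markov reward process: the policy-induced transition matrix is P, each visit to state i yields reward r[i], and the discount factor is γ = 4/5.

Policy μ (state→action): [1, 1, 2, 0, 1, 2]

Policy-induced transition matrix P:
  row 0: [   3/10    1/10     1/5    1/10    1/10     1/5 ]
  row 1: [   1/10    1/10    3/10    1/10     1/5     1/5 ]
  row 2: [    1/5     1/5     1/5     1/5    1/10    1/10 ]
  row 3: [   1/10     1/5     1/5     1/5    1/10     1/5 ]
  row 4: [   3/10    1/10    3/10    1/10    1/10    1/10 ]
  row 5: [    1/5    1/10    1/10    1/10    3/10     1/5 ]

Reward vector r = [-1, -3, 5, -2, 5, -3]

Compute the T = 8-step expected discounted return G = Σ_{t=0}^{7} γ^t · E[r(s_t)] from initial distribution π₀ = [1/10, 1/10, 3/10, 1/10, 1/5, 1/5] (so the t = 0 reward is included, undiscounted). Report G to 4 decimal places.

t=0: π = [0.1000, 0.1000, 0.3000, 0.1000, 0.2000, 0.2000], E[r] = 1.3000, γ^t·E[r] = 1.300000, running G = 1.300000
t=1: π = [0.2100, 0.1400, 0.2100, 0.1400, 0.1500, 0.1500], E[r] = 0.4400, γ^t·E[r] = 0.352000, running G = 1.652000
t=2: π = [0.2080, 0.1350, 0.2140, 0.1350, 0.1440, 0.1640], E[r] = 0.4150, γ^t·E[r] = 0.265600, running G = 1.917600
t=3: π = [0.2082, 0.1349, 0.2115, 0.1349, 0.1463, 0.1642], E[r] = 0.4137, γ^t·E[r] = 0.211814, running G = 2.129414
t=4: π = [0.2085, 0.1346, 0.2117, 0.1346, 0.1463, 0.1642], E[r] = 0.4158, γ^t·E[r] = 0.170320, running G = 2.299734
t=5: π = [0.2086, 0.1346, 0.2117, 0.1346, 0.1463, 0.1642], E[r] = 0.4156, γ^t·E[r] = 0.136184, running G = 2.435919
t=6: π = [0.2086, 0.1346, 0.2117, 0.1346, 0.1463, 0.1642], E[r] = 0.4156, γ^t·E[r] = 0.108939, running G = 2.544857
t=7: π = [0.2086, 0.1346, 0.2117, 0.1346, 0.1463, 0.1642], E[r] = 0.4156, γ^t·E[r] = 0.087150, running G = 2.632007

G = 2.6320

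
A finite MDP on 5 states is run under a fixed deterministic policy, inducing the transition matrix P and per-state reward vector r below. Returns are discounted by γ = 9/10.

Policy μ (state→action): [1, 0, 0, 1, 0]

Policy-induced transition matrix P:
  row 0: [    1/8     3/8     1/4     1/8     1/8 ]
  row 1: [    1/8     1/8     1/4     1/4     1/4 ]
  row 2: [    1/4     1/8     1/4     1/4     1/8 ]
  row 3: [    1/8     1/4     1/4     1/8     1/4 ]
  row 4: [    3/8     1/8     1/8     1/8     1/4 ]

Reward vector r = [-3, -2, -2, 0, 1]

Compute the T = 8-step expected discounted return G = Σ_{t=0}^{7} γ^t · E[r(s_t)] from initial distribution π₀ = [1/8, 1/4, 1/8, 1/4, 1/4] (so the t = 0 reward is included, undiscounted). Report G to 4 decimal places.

G = -6.7344

t=0: π = [0.1250, 0.2500, 0.1250, 0.2500, 0.2500], E[r] = -0.8750, γ^t·E[r] = -0.875000, running G = -0.875000
t=1: π = [0.2031, 0.1875, 0.2188, 0.1719, 0.2188], E[r] = -1.2031, γ^t·E[r] = -1.082813, running G = -1.957813
t=2: π = [0.2070, 0.1973, 0.2227, 0.1758, 0.1973], E[r] = -1.2637, γ^t·E[r] = -1.023574, running G = -2.981387
t=3: π = [0.2021, 0.1987, 0.2253, 0.1775, 0.1963], E[r] = -1.2583, γ^t·E[r] = -0.917301, running G = -3.898688
t=4: π = [0.2022, 0.1977, 0.2255, 0.1780, 0.1966], E[r] = -1.2565, γ^t·E[r] = -0.824410, running G = -4.723098
t=5: π = [0.2023, 0.1978, 0.2254, 0.1779, 0.1965], E[r] = -1.2569, γ^t·E[r] = -0.742196, running G = -5.465294
t=6: π = [0.2023, 0.1978, 0.2254, 0.1779, 0.1965], E[r] = -1.2569, γ^t·E[r] = -0.667974, running G = -6.133268
t=7: π = [0.2023, 0.1978, 0.2254, 0.1779, 0.1965], E[r] = -1.2569, γ^t·E[r] = -0.601173, running G = -6.734441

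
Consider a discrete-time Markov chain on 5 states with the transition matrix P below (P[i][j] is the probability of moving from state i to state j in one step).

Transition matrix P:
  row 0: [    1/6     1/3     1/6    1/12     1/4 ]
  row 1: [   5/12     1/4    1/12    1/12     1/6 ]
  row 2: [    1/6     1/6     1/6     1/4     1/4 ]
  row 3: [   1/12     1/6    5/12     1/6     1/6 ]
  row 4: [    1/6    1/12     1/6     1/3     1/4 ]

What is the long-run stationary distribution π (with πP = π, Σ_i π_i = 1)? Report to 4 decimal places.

π = [0.2008, 0.1985, 0.1967, 0.1861, 0.2179]

Balance equations π_j = Σ_i π_i·P[i][j]:
  π_0 = 1/6·π_0 + 5/12·π_1 + 1/6·π_2 + 1/12·π_3 + 1/6·π_4
  π_1 = 1/3·π_0 + 1/4·π_1 + 1/6·π_2 + 1/6·π_3 + 1/12·π_4
  π_2 = 1/6·π_0 + 1/12·π_1 + 1/6·π_2 + 5/12·π_3 + 1/6·π_4
  π_3 = 1/12·π_0 + 1/12·π_1 + 1/4·π_2 + 1/6·π_3 + 1/3·π_4
  normalize: π_0 + π_1 + π_2 + π_3 + π_4 = 1
Solving the linear system gives exactly π = [971/4836, 80/403, 317/1612, 75/403, 17/78].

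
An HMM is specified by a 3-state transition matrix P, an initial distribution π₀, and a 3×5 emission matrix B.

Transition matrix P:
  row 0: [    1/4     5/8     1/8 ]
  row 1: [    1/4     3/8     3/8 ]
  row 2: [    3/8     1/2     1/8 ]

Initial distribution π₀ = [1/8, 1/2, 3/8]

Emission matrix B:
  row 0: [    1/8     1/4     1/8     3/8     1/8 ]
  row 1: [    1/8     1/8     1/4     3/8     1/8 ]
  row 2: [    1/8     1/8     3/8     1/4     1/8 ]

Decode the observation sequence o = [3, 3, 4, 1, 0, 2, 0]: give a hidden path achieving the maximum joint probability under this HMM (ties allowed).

t=0: δ = [4.688e-02, 1.875e-01, 9.375e-02]  (obs o_0=3)
t=1: δ = [1.758e-02, 2.637e-02, 1.758e-02]  ψ = [1, 1, 1]  (obs o_1=3)
t=2: δ = [8.240e-04, 1.373e-03, 1.236e-03]  ψ = [1, 0, 1]  (obs o_2=4)
t=3: δ = [1.159e-04, 7.725e-05, 6.437e-05]  ψ = [2, 2, 1]  (obs o_3=1)
t=4: δ = [3.621e-06, 9.052e-06, 3.621e-06]  ψ = [0, 0, 1]  (obs o_4=0)
t=5: δ = [2.829e-07, 8.487e-07, 1.273e-06]  ψ = [1, 1, 1]  (obs o_5=2)
t=6: δ = [5.967e-08, 7.956e-08, 3.978e-08]  ψ = [2, 2, 1]  (obs o_6=0)
backtrack: best end state = 1; path = [1, 1, 2, 0, 1, 2, 1]

path = [1, 1, 2, 0, 1, 2, 1]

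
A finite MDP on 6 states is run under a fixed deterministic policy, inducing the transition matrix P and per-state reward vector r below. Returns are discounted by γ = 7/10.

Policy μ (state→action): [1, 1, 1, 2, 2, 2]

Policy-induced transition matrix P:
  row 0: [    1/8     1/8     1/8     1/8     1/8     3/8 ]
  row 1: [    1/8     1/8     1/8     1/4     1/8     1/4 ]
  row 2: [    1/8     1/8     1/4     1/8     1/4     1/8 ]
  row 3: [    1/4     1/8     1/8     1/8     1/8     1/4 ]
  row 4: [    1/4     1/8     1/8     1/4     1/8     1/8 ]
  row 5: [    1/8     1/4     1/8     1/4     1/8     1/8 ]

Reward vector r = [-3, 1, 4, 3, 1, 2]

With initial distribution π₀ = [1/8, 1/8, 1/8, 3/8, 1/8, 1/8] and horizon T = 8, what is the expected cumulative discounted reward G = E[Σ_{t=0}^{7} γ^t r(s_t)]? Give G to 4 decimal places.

t=0: π = [0.1250, 0.1250, 0.1250, 0.3750, 0.1250, 0.1250], E[r] = 1.7500, γ^t·E[r] = 1.750000, running G = 1.750000
t=1: π = [0.1875, 0.1406, 0.1406, 0.1719, 0.1406, 0.2188], E[r] = 1.2344, γ^t·E[r] = 0.864063, running G = 2.614063
t=2: π = [0.1641, 0.1523, 0.1426, 0.1875, 0.1426, 0.2109], E[r] = 1.3574, γ^t·E[r] = 0.665137, running G = 3.279199
t=3: π = [0.1663, 0.1514, 0.1428, 0.1882, 0.1428, 0.2085], E[r] = 1.3484, γ^t·E[r] = 0.462497, running G = 3.741697
t=4: π = [0.1664, 0.1511, 0.1429, 0.1878, 0.1429, 0.2090], E[r] = 1.3477, γ^t·E[r] = 0.323587, running G = 4.065283
t=5: π = [0.1663, 0.1511, 0.1429, 0.1879, 0.1429, 0.2090], E[r] = 1.3479, γ^t·E[r] = 0.226544, running G = 4.291828
t=6: π = [0.1663, 0.1511, 0.1429, 0.1879, 0.1429, 0.2090], E[r] = 1.3479, γ^t·E[r] = 0.158579, running G = 4.450407
t=7: π = [0.1663, 0.1511, 0.1429, 0.1879, 0.1429, 0.2090], E[r] = 1.3479, γ^t·E[r] = 0.111005, running G = 4.561413

G = 4.5614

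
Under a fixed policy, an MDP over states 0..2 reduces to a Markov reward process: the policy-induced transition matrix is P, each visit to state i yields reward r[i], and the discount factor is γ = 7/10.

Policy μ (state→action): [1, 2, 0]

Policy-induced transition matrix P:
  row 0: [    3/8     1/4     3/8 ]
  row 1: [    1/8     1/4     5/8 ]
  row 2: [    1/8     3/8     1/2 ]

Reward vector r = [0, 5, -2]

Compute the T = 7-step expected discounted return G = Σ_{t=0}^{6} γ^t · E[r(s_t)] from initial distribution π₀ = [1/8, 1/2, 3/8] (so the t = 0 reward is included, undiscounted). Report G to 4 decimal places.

t=0: π = [0.1250, 0.5000, 0.3750], E[r] = 1.7500, γ^t·E[r] = 1.750000, running G = 1.750000
t=1: π = [0.1563, 0.2969, 0.5469], E[r] = 0.3906, γ^t·E[r] = 0.273438, running G = 2.023438
t=2: π = [0.1641, 0.3184, 0.5176], E[r] = 0.5566, γ^t·E[r] = 0.272754, running G = 2.296191
t=3: π = [0.1660, 0.3147, 0.5193], E[r] = 0.5349, γ^t·E[r] = 0.183475, running G = 2.479666
t=4: π = [0.1665, 0.3149, 0.5186], E[r] = 0.5374, γ^t·E[r] = 0.129026, running G = 2.608692
t=5: π = [0.1666, 0.3148, 0.5186], E[r] = 0.5370, γ^t·E[r] = 0.090256, running G = 2.698948
t=6: π = [0.1667, 0.3148, 0.5185], E[r] = 0.5370, γ^t·E[r] = 0.063183, running G = 2.762131

G = 2.7621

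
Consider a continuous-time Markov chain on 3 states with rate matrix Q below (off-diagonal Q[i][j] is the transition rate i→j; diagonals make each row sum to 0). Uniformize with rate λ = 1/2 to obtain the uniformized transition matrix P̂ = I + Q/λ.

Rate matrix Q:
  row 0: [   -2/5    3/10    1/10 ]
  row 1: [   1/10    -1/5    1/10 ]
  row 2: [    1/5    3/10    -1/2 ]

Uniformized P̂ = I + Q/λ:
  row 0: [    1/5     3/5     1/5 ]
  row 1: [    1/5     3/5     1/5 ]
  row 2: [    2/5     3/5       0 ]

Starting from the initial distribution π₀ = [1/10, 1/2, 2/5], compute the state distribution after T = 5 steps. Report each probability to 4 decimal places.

π = [0.2334, 0.6000, 0.1666]

t=0: π = [0.1000, 0.5000, 0.4000]
t=1: π = [0.2800, 0.6000, 0.1200]
t=2: π = [0.2240, 0.6000, 0.1760]
t=3: π = [0.2352, 0.6000, 0.1648]
t=4: π = [0.2330, 0.6000, 0.1670]
t=5: π = [0.2334, 0.6000, 0.1666]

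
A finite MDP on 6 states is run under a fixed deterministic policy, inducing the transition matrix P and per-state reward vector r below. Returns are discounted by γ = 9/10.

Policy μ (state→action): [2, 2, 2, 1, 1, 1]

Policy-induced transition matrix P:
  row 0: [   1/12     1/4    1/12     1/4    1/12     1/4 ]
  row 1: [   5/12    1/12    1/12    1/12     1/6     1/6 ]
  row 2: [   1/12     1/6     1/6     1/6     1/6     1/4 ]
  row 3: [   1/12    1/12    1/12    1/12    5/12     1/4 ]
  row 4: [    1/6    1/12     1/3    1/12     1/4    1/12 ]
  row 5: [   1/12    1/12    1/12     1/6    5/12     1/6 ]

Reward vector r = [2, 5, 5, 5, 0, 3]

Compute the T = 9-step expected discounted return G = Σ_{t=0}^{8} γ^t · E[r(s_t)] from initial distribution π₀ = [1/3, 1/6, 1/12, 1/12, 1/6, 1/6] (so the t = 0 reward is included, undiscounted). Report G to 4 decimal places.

G = 17.9180

t=0: π = [0.3333, 0.1667, 0.0833, 0.0833, 0.1667, 0.1667], E[r] = 2.8333, γ^t·E[r] = 2.833333, running G = 2.833333
t=1: π = [0.1528, 0.1458, 0.1319, 0.1597, 0.2153, 0.1944], E[r] = 3.0764, γ^t·E[r] = 2.768750, running G = 5.602083
t=2: π = [0.1499, 0.1198, 0.1481, 0.1360, 0.2604, 0.1858], E[r] = 2.8767, γ^t·E[r] = 2.330156, running G = 7.932240
t=3: π = [0.1450, 0.1207, 0.1608, 0.1361, 0.2563, 0.1811], E[r] = 2.9212, γ^t·E[r] = 2.129590, running G = 10.061829
t=4: π = [0.1449, 0.1209, 0.1608, 0.1360, 0.2553, 0.1821], E[r] = 2.9247, γ^t·E[r] = 1.918880, running G = 11.980709
t=5: π = [0.1449, 0.1209, 0.1606, 0.1361, 0.2554, 0.1822], E[r] = 2.9239, γ^t·E[r] = 1.726547, running G = 13.707256
t=6: π = [0.1449, 0.1209, 0.1606, 0.1360, 0.2554, 0.1822], E[r] = 2.9237, γ^t·E[r] = 1.553777, running G = 15.261033
t=7: π = [0.1449, 0.1209, 0.1606, 0.1360, 0.2554, 0.1822], E[r] = 2.9238, γ^t·E[r] = 1.398427, running G = 16.659460
t=8: π = [0.1449, 0.1209, 0.1606, 0.1360, 0.2554, 0.1822], E[r] = 2.9238, γ^t·E[r] = 1.258586, running G = 17.918046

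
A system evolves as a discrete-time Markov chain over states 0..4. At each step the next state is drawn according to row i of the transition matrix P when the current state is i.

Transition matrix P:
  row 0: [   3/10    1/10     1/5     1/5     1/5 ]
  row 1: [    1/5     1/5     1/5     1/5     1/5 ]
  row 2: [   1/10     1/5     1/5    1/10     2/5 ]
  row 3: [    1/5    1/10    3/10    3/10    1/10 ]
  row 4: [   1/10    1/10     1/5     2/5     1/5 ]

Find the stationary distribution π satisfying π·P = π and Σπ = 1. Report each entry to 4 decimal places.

π = [0.1728, 0.1361, 0.2246, 0.2462, 0.2203]

Balance equations π_j = Σ_i π_i·P[i][j]:
  π_0 = 3/10·π_0 + 1/5·π_1 + 1/10·π_2 + 1/5·π_3 + 1/10·π_4
  π_1 = 1/10·π_0 + 1/5·π_1 + 1/5·π_2 + 1/10·π_3 + 1/10·π_4
  π_2 = 1/5·π_0 + 1/5·π_1 + 1/5·π_2 + 3/10·π_3 + 1/5·π_4
  π_3 = 1/5·π_0 + 1/5·π_1 + 1/10·π_2 + 3/10·π_3 + 2/5·π_4
  normalize: π_0 + π_1 + π_2 + π_3 + π_4 = 1
Solving the linear system gives exactly π = [80/463, 63/463, 104/463, 114/463, 102/463].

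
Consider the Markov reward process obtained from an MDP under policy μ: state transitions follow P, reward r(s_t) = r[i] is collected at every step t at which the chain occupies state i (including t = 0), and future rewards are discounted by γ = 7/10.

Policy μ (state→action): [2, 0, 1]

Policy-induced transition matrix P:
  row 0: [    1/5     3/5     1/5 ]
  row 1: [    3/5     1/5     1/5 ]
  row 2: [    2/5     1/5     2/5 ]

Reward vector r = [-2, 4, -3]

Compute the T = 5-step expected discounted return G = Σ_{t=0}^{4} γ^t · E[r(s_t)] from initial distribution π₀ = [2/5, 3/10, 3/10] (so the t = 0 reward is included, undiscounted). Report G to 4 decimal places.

t=0: π = [0.4000, 0.3000, 0.3000], E[r] = -0.5000, γ^t·E[r] = -0.500000, running G = -0.500000
t=1: π = [0.3800, 0.3600, 0.2600], E[r] = -0.1000, γ^t·E[r] = -0.070000, running G = -0.570000
t=2: π = [0.3960, 0.3520, 0.2520], E[r] = -0.1400, γ^t·E[r] = -0.068600, running G = -0.638600
t=3: π = [0.3912, 0.3584, 0.2504], E[r] = -0.1000, γ^t·E[r] = -0.034300, running G = -0.672900
t=4: π = [0.3934, 0.3565, 0.2501], E[r] = -0.1112, γ^t·E[r] = -0.026699, running G = -0.699599

G = -0.6996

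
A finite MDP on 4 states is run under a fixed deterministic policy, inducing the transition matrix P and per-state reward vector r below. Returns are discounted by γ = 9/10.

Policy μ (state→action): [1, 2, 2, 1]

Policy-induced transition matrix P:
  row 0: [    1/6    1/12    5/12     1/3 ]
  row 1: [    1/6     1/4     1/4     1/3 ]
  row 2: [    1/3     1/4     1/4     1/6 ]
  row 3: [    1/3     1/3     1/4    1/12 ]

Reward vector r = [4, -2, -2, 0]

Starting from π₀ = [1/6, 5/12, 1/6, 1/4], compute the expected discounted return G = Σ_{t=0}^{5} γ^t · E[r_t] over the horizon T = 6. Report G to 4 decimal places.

t=0: π = [0.1667, 0.4167, 0.1667, 0.2500], E[r] = -0.5000, γ^t·E[r] = -0.500000, running G = -0.500000
t=1: π = [0.2361, 0.2431, 0.2778, 0.2431], E[r] = -0.0972, γ^t·E[r] = -0.087500, running G = -0.587500
t=2: π = [0.2535, 0.2309, 0.2894, 0.2263], E[r] = -0.0266, γ^t·E[r] = -0.021563, running G = -0.609063
t=3: π = [0.2526, 0.2266, 0.2922, 0.2285], E[r] = -0.0273, γ^t·E[r] = -0.019898, running G = -0.628961
t=4: π = [0.2535, 0.2269, 0.2921, 0.2275], E[r] = -0.0242, γ^t·E[r] = -0.015899, running G = -0.644860
t=5: π = [0.2533, 0.2267, 0.2922, 0.2278], E[r] = -0.0249, γ^t·E[r] = -0.014676, running G = -0.659536

G = -0.6595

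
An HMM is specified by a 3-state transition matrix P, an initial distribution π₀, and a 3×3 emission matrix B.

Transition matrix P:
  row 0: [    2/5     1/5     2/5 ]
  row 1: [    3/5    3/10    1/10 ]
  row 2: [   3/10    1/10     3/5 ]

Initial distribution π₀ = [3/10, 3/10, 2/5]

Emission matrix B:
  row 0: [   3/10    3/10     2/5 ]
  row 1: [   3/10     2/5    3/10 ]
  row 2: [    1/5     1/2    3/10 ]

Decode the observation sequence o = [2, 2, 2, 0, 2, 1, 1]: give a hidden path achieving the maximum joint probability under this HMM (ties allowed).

path = [2, 2, 2, 2, 2, 2, 2]

t=0: δ = [1.200e-01, 9.000e-02, 1.200e-01]  (obs o_0=2)
t=1: δ = [2.160e-02, 8.100e-03, 2.160e-02]  ψ = [1, 1, 2]  (obs o_1=2)
t=2: δ = [3.456e-03, 1.296e-03, 3.888e-03]  ψ = [0, 0, 2]  (obs o_2=2)
t=3: δ = [4.147e-04, 2.074e-04, 4.666e-04]  ψ = [0, 0, 2]  (obs o_3=0)
t=4: δ = [6.636e-05, 2.488e-05, 8.398e-05]  ψ = [0, 0, 2]  (obs o_4=2)
t=5: δ = [7.963e-06, 5.308e-06, 2.519e-05]  ψ = [0, 0, 2]  (obs o_5=1)
t=6: δ = [2.267e-06, 1.008e-06, 7.558e-06]  ψ = [2, 2, 2]  (obs o_6=1)
backtrack: best end state = 2; path = [2, 2, 2, 2, 2, 2, 2]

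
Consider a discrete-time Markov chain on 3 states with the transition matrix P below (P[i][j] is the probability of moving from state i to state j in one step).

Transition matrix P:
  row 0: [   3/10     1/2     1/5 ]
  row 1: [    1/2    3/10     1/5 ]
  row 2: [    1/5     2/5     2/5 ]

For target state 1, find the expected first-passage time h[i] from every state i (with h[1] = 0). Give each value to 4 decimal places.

First-step conditioning: h[1] = 0; for i ≠ 1, h[i] = 1 + Σ_k P[i][k]·h[k].
  h[0] = 1 + 3/10·h[0] + 1/5·h[2]
  h[2] = 1 + 1/5·h[0] + 2/5·h[2]
Solving the 2×2 linear system over states ≠ 1 gives exactly h = [40/19, 0, 45/19] (h[1] = 0 is the target).

h = [2.1053, 0.0000, 2.3684]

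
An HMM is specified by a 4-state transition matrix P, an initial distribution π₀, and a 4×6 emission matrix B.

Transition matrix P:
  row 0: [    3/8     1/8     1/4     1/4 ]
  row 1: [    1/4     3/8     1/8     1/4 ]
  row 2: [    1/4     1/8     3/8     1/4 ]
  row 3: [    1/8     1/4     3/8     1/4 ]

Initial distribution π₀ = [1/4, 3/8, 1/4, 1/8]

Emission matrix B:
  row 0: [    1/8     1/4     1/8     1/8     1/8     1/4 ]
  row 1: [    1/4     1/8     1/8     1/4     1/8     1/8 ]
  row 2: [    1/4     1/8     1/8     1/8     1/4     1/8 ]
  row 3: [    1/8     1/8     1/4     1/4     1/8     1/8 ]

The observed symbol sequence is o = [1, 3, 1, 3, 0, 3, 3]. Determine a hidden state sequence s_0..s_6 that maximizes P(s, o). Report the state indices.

t=0: δ = [6.250e-02, 4.688e-02, 3.125e-02, 1.562e-02]  (obs o_0=1)
t=1: δ = [2.930e-03, 4.395e-03, 1.953e-03, 3.906e-03]  ψ = [0, 1, 0, 0]  (obs o_1=3)
t=2: δ = [2.747e-04, 2.060e-04, 1.831e-04, 1.373e-04]  ψ = [0, 1, 3, 1]  (obs o_2=1)
t=3: δ = [1.287e-05, 1.931e-05, 8.583e-06, 1.717e-05]  ψ = [0, 1, 0, 0]  (obs o_3=3)
t=4: δ = [6.035e-07, 1.810e-06, 1.609e-06, 6.035e-07]  ψ = [0, 1, 3, 1]  (obs o_4=0)
t=5: δ = [5.658e-08, 1.697e-07, 7.544e-08, 1.132e-07]  ψ = [1, 1, 2, 1]  (obs o_5=3)
t=6: δ = [5.304e-09, 1.591e-08, 5.304e-09, 1.061e-08]  ψ = [1, 1, 3, 1]  (obs o_6=3)
backtrack: best end state = 1; path = [1, 1, 1, 1, 1, 1, 1]

path = [1, 1, 1, 1, 1, 1, 1]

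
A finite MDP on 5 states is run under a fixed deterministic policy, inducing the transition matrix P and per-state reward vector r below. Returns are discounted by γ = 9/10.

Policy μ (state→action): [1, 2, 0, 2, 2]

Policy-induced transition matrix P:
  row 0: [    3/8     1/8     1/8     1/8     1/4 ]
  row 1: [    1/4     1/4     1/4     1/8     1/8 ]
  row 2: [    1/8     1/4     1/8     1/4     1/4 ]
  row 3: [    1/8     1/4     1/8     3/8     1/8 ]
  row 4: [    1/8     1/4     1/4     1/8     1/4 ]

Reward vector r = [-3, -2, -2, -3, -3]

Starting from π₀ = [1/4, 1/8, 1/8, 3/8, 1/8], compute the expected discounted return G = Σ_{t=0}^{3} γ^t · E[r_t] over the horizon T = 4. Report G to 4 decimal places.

G = -9.1122

t=0: π = [0.2500, 0.1250, 0.1250, 0.3750, 0.1250], E[r] = -2.7500, γ^t·E[r] = -2.750000, running G = -2.750000
t=1: π = [0.2031, 0.2188, 0.1563, 0.2344, 0.1875], E[r] = -2.6250, γ^t·E[r] = -2.362500, running G = -5.112500
t=2: π = [0.2031, 0.2246, 0.1758, 0.2031, 0.1934], E[r] = -2.5996, γ^t·E[r] = -2.105684, running G = -7.218184
t=3: π = [0.2039, 0.2246, 0.1772, 0.1978, 0.1965], E[r] = -2.5981, γ^t·E[r] = -1.894047, running G = -9.112231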